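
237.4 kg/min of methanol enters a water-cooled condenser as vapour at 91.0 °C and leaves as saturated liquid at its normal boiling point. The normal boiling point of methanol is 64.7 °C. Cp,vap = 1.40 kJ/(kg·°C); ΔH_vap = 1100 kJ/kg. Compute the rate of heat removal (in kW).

vapour 91.0→64.7 °C: -36.82 kJ/kg
condensation at 64.7 °C: -1100 kJ/kg
Δh = -36.82 + -1100 = -1136.8 kJ/kg
Q = ṁ·Δh = 237.4 kg/min × -1136.8 kJ/kg = -269880 kJ/min
|Q| = 4498 kW

Q_c = 4500 kW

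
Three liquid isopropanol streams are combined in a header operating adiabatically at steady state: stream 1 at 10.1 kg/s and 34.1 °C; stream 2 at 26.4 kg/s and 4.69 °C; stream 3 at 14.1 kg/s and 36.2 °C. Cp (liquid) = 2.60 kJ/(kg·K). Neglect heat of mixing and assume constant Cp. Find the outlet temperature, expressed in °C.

Adiabatic, steady state ⇒ Σ ṁᵢCp,ᵢ(T_out − Tᵢ) = 0
T_out = Σ ṁᵢCp,ᵢTᵢ / Σ ṁᵢCp,ᵢ
      = 2544.5 / 131.56 = 19.341 °C

T_out = 19.3 °C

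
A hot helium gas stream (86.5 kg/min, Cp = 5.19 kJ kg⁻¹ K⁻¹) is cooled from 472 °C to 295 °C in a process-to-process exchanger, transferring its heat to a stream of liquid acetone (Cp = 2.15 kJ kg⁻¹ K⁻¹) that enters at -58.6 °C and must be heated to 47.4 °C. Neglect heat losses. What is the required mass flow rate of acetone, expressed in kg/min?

ṁ_c = 349 kg/min

Heat released by hot stream: Q = 86.5 × 5.19 × (472 − 295) = 79461 kJ/min
Energy balance on cold side (adiabatic exchanger): Q = ṁ_c·Cp_c·(T_c,out − T_c,in)
ṁ_c = 79461 / [2.15 × (47.4 − -58.6)] = 348.67 kg/min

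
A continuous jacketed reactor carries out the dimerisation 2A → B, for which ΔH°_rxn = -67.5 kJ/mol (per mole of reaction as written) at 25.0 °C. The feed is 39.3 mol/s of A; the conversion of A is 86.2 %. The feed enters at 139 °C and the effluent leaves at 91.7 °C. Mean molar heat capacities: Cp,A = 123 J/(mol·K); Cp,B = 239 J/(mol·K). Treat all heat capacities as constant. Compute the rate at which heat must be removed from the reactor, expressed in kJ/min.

Extent of reaction ξ = 0.862 × 39.3 / 2 = 16.938 mol/s
Reaction term: ξ·ΔH°_rxn = 16.938 × -67.5 = -1143.3 kJ/s
Sensible, feed 139→25 °C: -551.06 kJ/s
Outlet flows (mol/s): A 5.4234, B 16.938
Sensible, products 25→91.7 °C: 314.51 kJ/s
Q = ΔH = -1379.9 kJ/s = -1379.9 kW
Heat removed = 82793 kJ/min

Q_out = 82800 kJ/min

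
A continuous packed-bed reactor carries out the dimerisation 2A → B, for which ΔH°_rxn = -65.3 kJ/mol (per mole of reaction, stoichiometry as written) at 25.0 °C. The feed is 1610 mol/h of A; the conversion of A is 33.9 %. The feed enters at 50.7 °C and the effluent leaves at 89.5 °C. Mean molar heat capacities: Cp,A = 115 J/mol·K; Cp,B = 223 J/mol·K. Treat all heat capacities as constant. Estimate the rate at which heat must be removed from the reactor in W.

Extent of reaction ξ = 0.339 × 1610 / 2 = 272.9 mol/h
Reaction term: ξ·ΔH°_rxn = 272.9 × -65.3 = -17820 kJ/h
Sensible, feed 50.7→25 °C: -4758.4 kJ/h
Outlet flows (mol/h): A 1064.2, B 272.9
Sensible, products 25→89.5 °C: 11819 kJ/h
Q = ΔH = -10759 kJ/h = -2.9887 kW
Heat removed = 2988.7 W

Q_out = 2990 W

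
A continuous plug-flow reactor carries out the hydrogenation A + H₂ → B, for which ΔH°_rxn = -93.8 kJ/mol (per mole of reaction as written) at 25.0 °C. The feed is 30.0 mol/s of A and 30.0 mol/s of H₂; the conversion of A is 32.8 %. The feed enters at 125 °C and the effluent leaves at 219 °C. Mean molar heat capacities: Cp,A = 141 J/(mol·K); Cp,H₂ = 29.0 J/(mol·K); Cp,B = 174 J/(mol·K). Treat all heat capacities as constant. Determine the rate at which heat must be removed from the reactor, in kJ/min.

Extent of reaction ξ = 0.328 × 30.0 = 9.84 mol/s
Reaction term: ξ·ΔH°_rxn = 9.84 × -93.8 = -922.99 kJ/s
Sensible, feed 125→25 °C: -510 kJ/s
Outlet flows (mol/s): A 20.16, H₂ 20.16, B 9.84
Sensible, products 25→219 °C: 997.04 kJ/s
Q = ΔH = -435.96 kJ/s = -435.96 kW
Heat removed = 26157 kJ/min

Q_out = 26200 kJ/min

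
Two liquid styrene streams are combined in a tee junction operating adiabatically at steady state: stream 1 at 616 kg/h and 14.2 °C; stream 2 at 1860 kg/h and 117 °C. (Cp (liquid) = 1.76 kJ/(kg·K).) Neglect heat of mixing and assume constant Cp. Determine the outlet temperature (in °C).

T_out = 91.4 °C

No heat crosses the boundary, so H_out = H_in.
T_out = Σ ṁᵢCp,ᵢTᵢ / Σ ṁᵢCp,ᵢ
      = 398410 / 4357.8 = 91.425 °C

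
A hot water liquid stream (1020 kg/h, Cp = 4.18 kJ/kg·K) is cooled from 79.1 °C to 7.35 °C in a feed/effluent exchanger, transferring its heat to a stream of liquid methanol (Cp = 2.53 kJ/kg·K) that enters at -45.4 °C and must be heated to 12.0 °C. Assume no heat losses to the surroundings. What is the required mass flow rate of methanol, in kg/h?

ṁ_c = 2110 kg/h

Heat released by hot stream: Q = 1020 × 4.18 × (79.1 − 7.35) = 305910 kJ/h
Energy balance on cold side (adiabatic exchanger): Q = ṁ_c·Cp_c·(T_c,out − T_c,in)
ṁ_c = 305910 / [2.53 × (12.0 − -45.4)] = 2106.5 kg/h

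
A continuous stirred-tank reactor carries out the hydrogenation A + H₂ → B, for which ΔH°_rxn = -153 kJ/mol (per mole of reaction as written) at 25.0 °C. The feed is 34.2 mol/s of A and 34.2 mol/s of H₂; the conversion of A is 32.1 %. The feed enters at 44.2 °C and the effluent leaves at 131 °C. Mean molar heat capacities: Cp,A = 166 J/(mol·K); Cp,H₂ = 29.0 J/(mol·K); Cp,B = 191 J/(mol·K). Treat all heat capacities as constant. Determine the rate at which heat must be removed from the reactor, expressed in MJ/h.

Q_out = 3980 MJ/h

Extent of reaction ξ = 0.321 × 34.2 = 10.978 mol/s
Reaction term: ξ·ΔH°_rxn = 10.978 × -153 = -1679.7 kJ/s
Sensible, feed 44.2→25 °C: -128.04 kJ/s
Outlet flows (mol/s): A 23.222, H₂ 23.222, B 10.978
Sensible, products 25→131 °C: 702.26 kJ/s
Q = ΔH = -1105.5 kJ/s = -1105.5 kW
Heat removed = 3979.6 MJ/h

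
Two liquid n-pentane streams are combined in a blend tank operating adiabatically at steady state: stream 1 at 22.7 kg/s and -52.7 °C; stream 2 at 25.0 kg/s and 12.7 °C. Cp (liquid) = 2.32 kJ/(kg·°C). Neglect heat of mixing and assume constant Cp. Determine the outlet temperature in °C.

No heat crosses the boundary, so H_out = H_in.
T_out = Σ ṁᵢCp,ᵢTᵢ / Σ ṁᵢCp,ᵢ
      = -2038.8 / 110.66 = -18.423 °C

T_out = -18.4 °C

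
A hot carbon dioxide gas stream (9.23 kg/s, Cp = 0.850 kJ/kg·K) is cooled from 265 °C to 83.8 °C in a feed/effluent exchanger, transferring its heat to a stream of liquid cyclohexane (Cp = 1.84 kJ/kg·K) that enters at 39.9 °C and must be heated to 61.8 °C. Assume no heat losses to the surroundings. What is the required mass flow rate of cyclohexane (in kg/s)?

Heat released by hot stream: Q = 9.23 × 0.850 × (265 − 83.8) = 1421.6 kJ/s
Energy balance on cold side (adiabatic exchanger): Q = ṁ_c·Cp_c·(T_c,out − T_c,in)
ṁ_c = 1421.6 / [1.84 × (61.8 − 39.9)] = 35.279 kg/s

ṁ_c = 35.3 kg/s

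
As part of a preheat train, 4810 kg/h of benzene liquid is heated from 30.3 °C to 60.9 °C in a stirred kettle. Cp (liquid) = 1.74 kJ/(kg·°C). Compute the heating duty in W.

Q = 71100 W

Q = ṁ·Cp·ΔT = 4810 × 1.74 × (60.9 − 30.3) = 256100 kJ/h
Converting: 256100 / 3600 s = 71.14 kW
Heating duty = 71140 W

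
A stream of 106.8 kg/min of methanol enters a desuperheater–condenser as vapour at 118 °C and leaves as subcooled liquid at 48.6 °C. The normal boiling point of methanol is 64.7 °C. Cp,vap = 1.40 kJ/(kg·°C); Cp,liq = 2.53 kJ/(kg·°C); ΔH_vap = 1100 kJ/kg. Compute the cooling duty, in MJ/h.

vapour 118→64.7 °C: -74.62 kJ/kg
condensation at 64.7 °C: -1100 kJ/kg
liquid 64.7→48.6 °C: -40.733 kJ/kg
Δh = -74.62 + -1100 + -40.733 = -1215.4 kJ/kg
Q = ṁ·Δh = 106.8 kg/min × -1215.4 kJ/kg = -129800 kJ/min
|Q| = 2163.3 kW = 7788 MJ/h

Q_c = 7790 MJ/h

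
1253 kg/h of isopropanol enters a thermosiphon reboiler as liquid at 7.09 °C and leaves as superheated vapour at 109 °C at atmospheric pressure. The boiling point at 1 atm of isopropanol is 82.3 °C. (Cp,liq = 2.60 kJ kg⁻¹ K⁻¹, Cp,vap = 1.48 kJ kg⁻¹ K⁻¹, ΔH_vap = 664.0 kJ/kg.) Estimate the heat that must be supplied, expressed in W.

liquid 7.09→82.3 °C: 195.55 kJ/kg
vaporisation at 82.3 °C: 664 kJ/kg
vapour 82.3→109 °C: 39.516 kJ/kg
Δh = 195.55 + 664 + 39.516 = 899.06 kJ/kg
Q = ṁ·Δh = 1253 kg/h × 899.06 kJ/kg = 1.1265e+06 kJ/h
|Q| = 312.92 kW = 312920 W

Q = 313000 W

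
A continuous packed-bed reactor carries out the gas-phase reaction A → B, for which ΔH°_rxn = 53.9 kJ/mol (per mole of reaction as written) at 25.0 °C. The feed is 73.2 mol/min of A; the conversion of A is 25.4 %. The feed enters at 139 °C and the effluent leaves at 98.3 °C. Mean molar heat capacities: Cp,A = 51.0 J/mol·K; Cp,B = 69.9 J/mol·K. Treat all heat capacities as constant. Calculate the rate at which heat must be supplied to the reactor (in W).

Q_in = 14600 W

Extent of reaction ξ = 0.254 × 73.2 = 18.593 mol/min
Reaction term: ξ·ΔH°_rxn = 18.593 × 53.9 = 1002.2 kJ/min
Sensible, feed 139→25 °C: -425.58 kJ/min
Outlet flows (mol/min): A 54.607, B 18.593
Sensible, products 25→98.3 °C: 299.4 kJ/min
Q = ΔH = 875.97 kJ/min = 14.599 kW
Heat supplied = 14599 W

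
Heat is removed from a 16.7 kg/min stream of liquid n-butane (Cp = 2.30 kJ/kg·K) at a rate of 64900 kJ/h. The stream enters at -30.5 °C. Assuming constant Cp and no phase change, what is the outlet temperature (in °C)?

Q = 64900 kJ/h = 1081.7 kJ/min
ΔT = Q/(ṁ·Cp) = 1081.7/(16.7×2.30) = 28.161 K
T_out = -30.5 − 28.161 = -58.661 °C

T_out = -58.7 °C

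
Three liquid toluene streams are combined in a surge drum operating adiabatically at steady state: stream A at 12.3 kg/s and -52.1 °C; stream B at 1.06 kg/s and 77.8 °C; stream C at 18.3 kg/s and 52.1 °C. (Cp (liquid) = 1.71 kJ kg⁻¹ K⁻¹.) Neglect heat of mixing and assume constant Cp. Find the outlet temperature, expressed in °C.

Energy balance with Q = 0: Σ ṁᵢCp,ᵢ(T_out − Tᵢ) = 0
T_out = Σ ṁᵢCp,ᵢTᵢ / Σ ṁᵢCp,ᵢ
      = 675.57 / 54.139 = 12.478 °C

T_out = 12.5 °C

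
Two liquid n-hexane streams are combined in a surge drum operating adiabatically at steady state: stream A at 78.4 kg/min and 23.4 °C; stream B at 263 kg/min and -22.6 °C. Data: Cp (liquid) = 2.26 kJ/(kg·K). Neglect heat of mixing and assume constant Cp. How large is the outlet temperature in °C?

Adiabatic, steady state ⇒ Σ ṁᵢCp,ᵢ(T_out − Tᵢ) = 0
Σ ṁᵢCp,ᵢTᵢ = 78.4×2.26×23.4 + 263×2.26×-22.6 = -9286.9
Σ ṁᵢCp,ᵢ = 78.4×2.26 + 263×2.26 = 771.56
T_out = -9286.9 / 771.56 = -12.036 °C

T_out = -12.0 °C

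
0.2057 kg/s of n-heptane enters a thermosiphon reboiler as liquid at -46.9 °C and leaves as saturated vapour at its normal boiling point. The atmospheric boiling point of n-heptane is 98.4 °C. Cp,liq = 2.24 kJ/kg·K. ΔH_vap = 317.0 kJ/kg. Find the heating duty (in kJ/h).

Q = 476000 kJ/h

liquid -46.9→98.4 °C: 325.47 kJ/kg
vaporisation at 98.4 °C: 317 kJ/kg
Δh = 325.47 + 317 = 642.47 kJ/kg
Q = ṁ·Δh = 0.2057 kg/s × 642.47 kJ/kg = 132.16 kJ/s
|Q| = 132.16 kW = 475760 kJ/h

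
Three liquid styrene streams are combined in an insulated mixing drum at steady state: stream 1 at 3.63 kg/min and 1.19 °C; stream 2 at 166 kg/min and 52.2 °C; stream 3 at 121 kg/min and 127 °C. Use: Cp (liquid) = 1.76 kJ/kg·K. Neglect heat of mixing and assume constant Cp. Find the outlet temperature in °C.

No heat crosses the boundary, so H_out = H_in.
Σ ṁᵢCp,ᵢTᵢ = 3.63×1.76×1.19 + 166×1.76×52.2 + 121×1.76×127 = 42304
Σ ṁᵢCp,ᵢ = 3.63×1.76 + 166×1.76 + 121×1.76 = 511.51
T_out = 42304 / 511.51 = 82.705 °C

T_out = 82.7 °C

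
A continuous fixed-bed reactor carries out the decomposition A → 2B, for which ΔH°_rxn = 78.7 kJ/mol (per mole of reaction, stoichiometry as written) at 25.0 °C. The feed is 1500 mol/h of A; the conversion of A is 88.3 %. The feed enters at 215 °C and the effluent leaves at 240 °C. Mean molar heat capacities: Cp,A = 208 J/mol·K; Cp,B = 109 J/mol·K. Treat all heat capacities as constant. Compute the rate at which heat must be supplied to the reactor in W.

Extent of reaction ξ = 0.883 × 1500 = 1324.5 mol/h
Reaction term: ξ·ΔH°_rxn = 1324.5 × 78.7 = 104240 kJ/h
Sensible, feed 215→25 °C: -59280 kJ/h
Outlet flows (mol/h): A 175.5, B 2649
Sensible, products 25→240 °C: 69928 kJ/h
Q = ΔH = 114890 kJ/h = 31.913 kW
Heat supplied = 31913 W

Q_in = 31900 W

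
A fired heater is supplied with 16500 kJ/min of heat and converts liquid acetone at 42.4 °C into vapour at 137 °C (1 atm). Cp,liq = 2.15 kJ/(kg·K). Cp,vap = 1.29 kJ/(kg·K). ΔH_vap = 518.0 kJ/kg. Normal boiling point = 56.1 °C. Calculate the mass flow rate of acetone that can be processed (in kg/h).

ṁ = 1520 kg/h

Δh = 2.15×(56.1−42.4) + 518.0 + 1.29×(137−56.1) = 651.82 kJ/kg
Q = 16500 kJ/min = 275 kJ/s = 990000 kJ/h
ṁ = Q/Δh = 990000 / 651.82 = 1518.8 kg/h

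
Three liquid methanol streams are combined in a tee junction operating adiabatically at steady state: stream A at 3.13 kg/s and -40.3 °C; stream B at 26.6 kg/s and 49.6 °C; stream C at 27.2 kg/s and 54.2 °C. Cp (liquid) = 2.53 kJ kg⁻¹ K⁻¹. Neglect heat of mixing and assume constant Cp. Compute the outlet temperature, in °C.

Energy balance with Q = 0: Σ ṁᵢCp,ᵢ(T_out − Tᵢ) = 0
Σ ṁᵢCp,ᵢTᵢ = 3.13×2.53×-40.3 + 26.6×2.53×49.6 + 27.2×2.53×54.2 = 6748.7
Σ ṁᵢCp,ᵢ = 3.13×2.53 + 26.6×2.53 + 27.2×2.53 = 144.03
T_out = 6748.7 / 144.03 = 46.855 °C

T_out = 46.9 °C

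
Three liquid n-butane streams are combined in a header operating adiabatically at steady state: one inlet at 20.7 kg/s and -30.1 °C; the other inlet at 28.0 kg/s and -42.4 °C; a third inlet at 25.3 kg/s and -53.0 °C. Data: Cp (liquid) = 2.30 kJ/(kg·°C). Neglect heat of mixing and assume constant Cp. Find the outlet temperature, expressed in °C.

T_out = -42.6 °C

Adiabatic, steady state ⇒ Σ ṁᵢCp,ᵢ(T_out − Tᵢ) = 0
Σ ṁᵢCp,ᵢTᵢ = 20.7×2.30×-30.1 + 28.0×2.30×-42.4 + 25.3×2.30×-53.0 = -7247.7
Σ ṁᵢCp,ᵢ = 20.7×2.30 + 28.0×2.30 + 25.3×2.30 = 170.2
T_out = -7247.7 / 170.2 = -42.583 °C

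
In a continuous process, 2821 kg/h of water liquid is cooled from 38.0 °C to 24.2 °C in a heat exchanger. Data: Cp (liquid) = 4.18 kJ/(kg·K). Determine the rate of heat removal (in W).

Q = ṁ·Cp·ΔT = 2821 × 4.18 × (24.2 − 38.0) = -162730 kJ/h
Converting: 162730 / 3600 s = 45.202 kW
Cooling duty = 45202 W

Q_c = 45200 W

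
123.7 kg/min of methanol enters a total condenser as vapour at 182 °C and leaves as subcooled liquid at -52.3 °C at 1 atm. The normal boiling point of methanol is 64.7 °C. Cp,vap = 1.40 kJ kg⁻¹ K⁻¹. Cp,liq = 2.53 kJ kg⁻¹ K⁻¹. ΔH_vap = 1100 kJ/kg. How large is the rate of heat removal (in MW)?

vapour 182→64.7 °C: -164.22 kJ/kg
condensation at 64.7 °C: -1100 kJ/kg
liquid 64.7→-52.3 °C: -296.01 kJ/kg
Δh = -164.22 + -1100 + -296.01 = -1560.2 kJ/kg
Q = ṁ·Δh = 123.7 kg/min × -1560.2 kJ/kg = -193000 kJ/min
|Q| = 3216.7 kW = 3.2167 MW

Q_c = 3.22 MW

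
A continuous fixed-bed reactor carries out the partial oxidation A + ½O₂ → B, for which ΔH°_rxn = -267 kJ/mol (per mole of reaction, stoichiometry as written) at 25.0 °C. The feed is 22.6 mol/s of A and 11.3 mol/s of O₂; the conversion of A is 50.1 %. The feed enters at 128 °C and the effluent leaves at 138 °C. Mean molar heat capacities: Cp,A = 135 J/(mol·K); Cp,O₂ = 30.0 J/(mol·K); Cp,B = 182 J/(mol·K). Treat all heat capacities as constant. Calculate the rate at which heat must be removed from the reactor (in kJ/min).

Q_out = 177000 kJ/min

Extent of reaction ξ = 0.501 × 22.6 = 11.323 mol/s
Reaction term: ξ·ΔH°_rxn = 11.323 × -267 = -3023.1 kJ/s
Sensible, feed 128→25 °C: -349.17 kJ/s
Outlet flows (mol/s): A 11.277, O₂ 5.6387, B 11.323
Sensible, products 25→138 °C: 424.01 kJ/s
Q = ΔH = -2948.3 kJ/s = -2948.3 kW
Heat removed = 176900 kJ/min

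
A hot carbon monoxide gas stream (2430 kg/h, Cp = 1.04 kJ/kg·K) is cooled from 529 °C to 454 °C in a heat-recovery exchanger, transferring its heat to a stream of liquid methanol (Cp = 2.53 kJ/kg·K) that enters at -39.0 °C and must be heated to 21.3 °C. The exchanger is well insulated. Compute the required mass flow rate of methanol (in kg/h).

Heat released by hot stream: Q = 2430 × 1.04 × (529 − 454) = 189540 kJ/h
Energy balance on cold side (adiabatic exchanger): Q = ṁ_c·Cp_c·(T_c,out − T_c,in)
ṁ_c = 189540 / [2.53 × (21.3 − -39.0)] = 1242.4 kg/h

ṁ_c = 1240 kg/h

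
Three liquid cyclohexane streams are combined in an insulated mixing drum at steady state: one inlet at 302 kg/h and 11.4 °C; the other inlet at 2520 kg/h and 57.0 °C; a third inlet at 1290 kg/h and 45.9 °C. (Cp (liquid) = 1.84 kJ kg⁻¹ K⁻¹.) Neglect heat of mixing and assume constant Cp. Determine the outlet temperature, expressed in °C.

No heat crosses the boundary, so H_out = H_in.
Σ ṁᵢCp,ᵢTᵢ = 302×1.84×11.4 + 2520×1.84×57.0 + 1290×1.84×45.9 = 379580
Σ ṁᵢCp,ᵢ = 302×1.84 + 2520×1.84 + 1290×1.84 = 7566.1
T_out = 379580 / 7566.1 = 50.169 °C

T_out = 50.2 °C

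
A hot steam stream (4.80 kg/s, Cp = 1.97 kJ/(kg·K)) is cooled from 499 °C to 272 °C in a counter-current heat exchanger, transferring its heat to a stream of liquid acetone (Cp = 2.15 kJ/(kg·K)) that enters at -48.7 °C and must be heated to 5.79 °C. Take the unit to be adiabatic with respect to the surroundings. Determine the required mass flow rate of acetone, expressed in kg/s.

ṁ_c = 18.3 kg/s

Heat released by hot stream: Q = 4.80 × 1.97 × (499 − 272) = 2146.5 kJ/s
Energy balance on cold side (adiabatic exchanger): Q = ṁ_c·Cp_c·(T_c,out − T_c,in)
ṁ_c = 2146.5 / [2.15 × (5.79 − -48.7)] = 18.322 kg/s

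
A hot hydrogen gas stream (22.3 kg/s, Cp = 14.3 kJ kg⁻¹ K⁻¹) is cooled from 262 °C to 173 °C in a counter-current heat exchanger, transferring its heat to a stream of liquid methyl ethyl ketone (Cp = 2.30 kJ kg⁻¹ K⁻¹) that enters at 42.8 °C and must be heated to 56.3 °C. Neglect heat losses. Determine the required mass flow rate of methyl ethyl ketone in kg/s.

ṁ_c = 914 kg/s

Heat released by hot stream: Q = 22.3 × 14.3 × (262 − 173) = 28381 kJ/s
Energy balance on cold side (adiabatic exchanger): Q = ṁ_c·Cp_c·(T_c,out − T_c,in)
ṁ_c = 28381 / [2.30 × (56.3 − 42.8)] = 914.05 kg/s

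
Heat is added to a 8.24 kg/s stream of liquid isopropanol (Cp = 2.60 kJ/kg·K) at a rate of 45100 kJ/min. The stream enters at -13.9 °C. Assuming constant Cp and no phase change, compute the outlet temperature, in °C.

T_out = 21.2 °C

Q = 45100 kJ/min = 751.67 kJ/s
ΔT = Q/(ṁ·Cp) = 751.67/(8.24×2.60) = 35.085 K
T_out = -13.9 + 35.085 = 21.185 °C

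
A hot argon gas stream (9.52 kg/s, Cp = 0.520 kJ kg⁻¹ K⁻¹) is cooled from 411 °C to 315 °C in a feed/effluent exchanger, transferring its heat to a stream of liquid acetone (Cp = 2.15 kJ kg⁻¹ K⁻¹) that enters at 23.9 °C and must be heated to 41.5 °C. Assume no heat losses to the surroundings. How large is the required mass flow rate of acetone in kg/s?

Heat released by hot stream: Q = 9.52 × 0.520 × (411 − 315) = 475.24 kJ/s
Energy balance on cold side (adiabatic exchanger): Q = ṁ_c·Cp_c·(T_c,out − T_c,in)
ṁ_c = 475.24 / [2.15 × (41.5 − 23.9)] = 12.559 kg/s

ṁ_c = 12.6 kg/s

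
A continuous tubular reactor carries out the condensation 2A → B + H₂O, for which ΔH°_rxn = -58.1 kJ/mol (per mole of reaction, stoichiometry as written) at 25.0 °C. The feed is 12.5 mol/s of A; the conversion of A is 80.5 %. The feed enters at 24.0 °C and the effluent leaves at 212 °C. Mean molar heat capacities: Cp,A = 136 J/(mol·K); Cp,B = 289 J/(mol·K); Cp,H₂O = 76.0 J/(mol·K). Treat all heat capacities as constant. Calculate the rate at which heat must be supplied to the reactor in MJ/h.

Extent of reaction ξ = 0.805 × 12.5 / 2 = 5.0312 mol/s
Reaction term: ξ·ΔH°_rxn = 5.0312 × -58.1 = -292.32 kJ/s
Sensible, feed 24.0→25 °C: 1.7 kJ/s
Outlet flows (mol/s): A 2.4375, B 5.0312, H₂O 5.0312
Sensible, products 25→212 °C: 405.4 kJ/s
Q = ΔH = 114.78 kJ/s = 114.78 kW
Heat supplied = 413.22 MJ/h

Q_in = 413 MJ/h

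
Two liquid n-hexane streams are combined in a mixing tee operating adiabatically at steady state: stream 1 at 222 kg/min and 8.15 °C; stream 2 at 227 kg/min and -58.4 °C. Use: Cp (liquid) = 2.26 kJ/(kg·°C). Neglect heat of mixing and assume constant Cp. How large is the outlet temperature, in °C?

Adiabatic, steady state ⇒ Σ ṁᵢCp,ᵢ(T_out − Tᵢ) = 0
T_out = Σ ṁᵢCp,ᵢTᵢ / Σ ṁᵢCp,ᵢ
      = -25871 / 1014.7 = -25.496 °C

T_out = -25.5 °C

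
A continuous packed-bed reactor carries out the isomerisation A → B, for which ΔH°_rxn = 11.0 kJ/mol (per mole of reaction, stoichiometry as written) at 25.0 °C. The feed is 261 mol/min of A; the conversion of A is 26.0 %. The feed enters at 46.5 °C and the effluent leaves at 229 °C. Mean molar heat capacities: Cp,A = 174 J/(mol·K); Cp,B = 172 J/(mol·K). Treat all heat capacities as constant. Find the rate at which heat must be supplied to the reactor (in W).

Q_in = 150000 W

Extent of reaction ξ = 0.260 × 261 = 67.86 mol/min
Reaction term: ξ·ΔH°_rxn = 67.86 × 11.0 = 746.46 kJ/min
Sensible, feed 46.5→25 °C: -976.4 kJ/min
Outlet flows (mol/min): A 193.14, B 67.86
Sensible, products 25→229 °C: 9236.8 kJ/min
Q = ΔH = 9006.8 kJ/min = 150.11 kW
Heat supplied = 150110 W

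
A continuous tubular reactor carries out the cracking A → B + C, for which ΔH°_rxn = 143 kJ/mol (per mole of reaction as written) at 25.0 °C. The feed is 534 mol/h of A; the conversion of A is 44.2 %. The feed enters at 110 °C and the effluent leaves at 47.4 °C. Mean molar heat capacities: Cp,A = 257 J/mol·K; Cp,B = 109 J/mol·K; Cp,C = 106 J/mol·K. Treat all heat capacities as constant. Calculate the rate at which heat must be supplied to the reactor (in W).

Q_in = 6930 W

Extent of reaction ξ = 0.442 × 534 = 236.03 mol/h
Reaction term: ξ·ΔH°_rxn = 236.03 × 143 = 33752 kJ/h
Sensible, feed 110→25 °C: -11665 kJ/h
Outlet flows (mol/h): A 297.97, B 236.03, C 236.03
Sensible, products 25→47.4 °C: 2852.1 kJ/h
Q = ΔH = 24939 kJ/h = 6.9275 kW
Heat supplied = 6927.5 W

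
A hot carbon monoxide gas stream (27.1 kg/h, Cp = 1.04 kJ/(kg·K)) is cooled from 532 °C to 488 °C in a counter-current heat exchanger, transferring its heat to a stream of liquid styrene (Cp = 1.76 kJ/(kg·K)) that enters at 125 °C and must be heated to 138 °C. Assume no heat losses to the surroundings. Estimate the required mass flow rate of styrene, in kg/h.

ṁ_c = 54.2 kg/h

Heat released by hot stream: Q = 27.1 × 1.04 × (532 − 488) = 1240.1 kJ/h
Energy balance on cold side (adiabatic exchanger): Q = ṁ_c·Cp_c·(T_c,out − T_c,in)
ṁ_c = 1240.1 / [1.76 × (138 − 125)] = 54.2 kg/h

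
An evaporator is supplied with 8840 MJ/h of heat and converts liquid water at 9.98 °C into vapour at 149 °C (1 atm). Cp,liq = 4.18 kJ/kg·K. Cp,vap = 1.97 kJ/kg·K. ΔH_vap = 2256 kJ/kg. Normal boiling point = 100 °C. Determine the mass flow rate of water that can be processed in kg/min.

ṁ = 54.0 kg/min

Δh = 4.18×(100−9.98) + 2256 + 1.97×(149−100) = 2728.8 kJ/kg
Q = 8840 MJ/h = 2455.6 kJ/s = 147330 kJ/min
ṁ = Q/Δh = 147330 / 2728.8 = 53.992 kg/min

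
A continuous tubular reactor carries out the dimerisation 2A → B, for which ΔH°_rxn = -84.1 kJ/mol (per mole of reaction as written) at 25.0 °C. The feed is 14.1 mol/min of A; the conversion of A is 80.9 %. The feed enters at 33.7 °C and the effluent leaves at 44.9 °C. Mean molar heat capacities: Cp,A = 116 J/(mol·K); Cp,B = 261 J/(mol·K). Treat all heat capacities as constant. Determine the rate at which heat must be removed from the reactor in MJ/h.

Extent of reaction ξ = 0.809 × 14.1 / 2 = 5.7035 mol/min
Reaction term: ξ·ΔH°_rxn = 5.7035 × -84.1 = -479.66 kJ/min
Sensible, feed 33.7→25 °C: -14.23 kJ/min
Outlet flows (mol/min): A 2.6931, B 5.7035
Sensible, products 25→44.9 °C: 35.84 kJ/min
Q = ΔH = -458.05 kJ/min = -7.6342 kW
Heat removed = 27.483 MJ/h

Q_out = 27.5 MJ/h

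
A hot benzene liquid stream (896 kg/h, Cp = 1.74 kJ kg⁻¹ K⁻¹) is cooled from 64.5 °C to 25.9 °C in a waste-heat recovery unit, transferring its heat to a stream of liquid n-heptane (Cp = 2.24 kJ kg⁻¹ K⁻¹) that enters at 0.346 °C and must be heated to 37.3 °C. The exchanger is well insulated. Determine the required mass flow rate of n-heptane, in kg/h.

ṁ_c = 727 kg/h

Heat released by hot stream: Q = 896 × 1.74 × (64.5 − 25.9) = 60179 kJ/h
Energy balance on cold side (adiabatic exchanger): Q = ṁ_c·Cp_c·(T_c,out − T_c,in)
ṁ_c = 60179 / [2.24 × (37.3 − 0.346)] = 727 kg/h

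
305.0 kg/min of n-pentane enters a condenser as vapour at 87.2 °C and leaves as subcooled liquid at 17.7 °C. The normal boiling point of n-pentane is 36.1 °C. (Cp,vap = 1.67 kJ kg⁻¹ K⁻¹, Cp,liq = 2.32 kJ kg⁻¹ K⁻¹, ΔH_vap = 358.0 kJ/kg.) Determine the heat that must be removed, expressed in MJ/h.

Q_c = 8890 MJ/h

vapour 87.2→36.1 °C: -85.337 kJ/kg
condensation at 36.1 °C: -358 kJ/kg
liquid 36.1→17.7 °C: -42.688 kJ/kg
Δh = -85.337 + -358 + -42.688 = -486.02 kJ/kg
Q = ṁ·Δh = 305.0 kg/min × -486.02 kJ/kg = -148240 kJ/min
|Q| = 2470.6 kW = 8894.3 MJ/h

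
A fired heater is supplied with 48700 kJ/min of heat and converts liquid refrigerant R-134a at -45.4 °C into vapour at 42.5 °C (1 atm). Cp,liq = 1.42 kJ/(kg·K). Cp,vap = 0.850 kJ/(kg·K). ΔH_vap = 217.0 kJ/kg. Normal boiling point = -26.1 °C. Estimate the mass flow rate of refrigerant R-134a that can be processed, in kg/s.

Δh = 1.42×(-26.1−-45.4) + 217.0 + 0.850×(42.5−-26.1) = 302.72 kJ/kg
Q = 48700 kJ/min = 811.67 kJ/s = 811.67 kJ/s
ṁ = Q/Δh = 811.67 / 302.72 = 2.6813 kg/s

ṁ = 2.68 kg/s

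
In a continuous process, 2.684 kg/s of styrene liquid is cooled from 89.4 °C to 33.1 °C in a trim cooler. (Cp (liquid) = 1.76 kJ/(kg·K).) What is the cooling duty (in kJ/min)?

Q = ṁ·Cp·ΔT = 2.684 × 1.76 × (33.1 − 89.4) = -265.95 kJ/s
Cooling duty = 15957 kJ/min

Q_c = 16000 kJ/min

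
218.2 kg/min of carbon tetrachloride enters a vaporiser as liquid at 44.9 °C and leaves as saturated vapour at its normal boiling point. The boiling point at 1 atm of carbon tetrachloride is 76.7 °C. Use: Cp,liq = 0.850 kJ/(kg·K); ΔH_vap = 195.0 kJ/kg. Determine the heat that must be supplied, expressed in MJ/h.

liquid 44.9→76.7 °C: 27.03 kJ/kg
vaporisation at 76.7 °C: 195 kJ/kg
Δh = 27.03 + 195 = 222.03 kJ/kg
Q = ṁ·Δh = 218.2 kg/min × 222.03 kJ/kg = 48447 kJ/min
|Q| = 807.45 kW = 2906.8 MJ/h

Q = 2910 MJ/h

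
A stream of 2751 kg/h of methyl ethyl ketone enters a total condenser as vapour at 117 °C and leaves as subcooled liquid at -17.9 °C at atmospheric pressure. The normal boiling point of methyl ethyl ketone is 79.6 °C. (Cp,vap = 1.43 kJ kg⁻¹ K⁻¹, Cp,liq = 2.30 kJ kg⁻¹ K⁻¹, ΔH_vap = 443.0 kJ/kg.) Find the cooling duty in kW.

Q_c = 551 kW

vapour 117→79.6 °C: -53.482 kJ/kg
condensation at 79.6 °C: -443 kJ/kg
liquid 79.6→-17.9 °C: -224.25 kJ/kg
Δh = -53.482 + -443 + -224.25 = -720.73 kJ/kg
Q = ṁ·Δh = 2751 kg/h × -720.73 kJ/kg = -1.9827e+06 kJ/h
|Q| = 550.76 kW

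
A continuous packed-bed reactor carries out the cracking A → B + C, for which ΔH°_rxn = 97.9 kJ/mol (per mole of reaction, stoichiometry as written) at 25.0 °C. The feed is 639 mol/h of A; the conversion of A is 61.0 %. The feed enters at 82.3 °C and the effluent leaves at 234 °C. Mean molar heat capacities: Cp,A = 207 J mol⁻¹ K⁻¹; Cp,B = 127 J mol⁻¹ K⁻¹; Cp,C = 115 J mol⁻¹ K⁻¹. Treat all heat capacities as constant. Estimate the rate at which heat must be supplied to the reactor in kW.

Q_in = 17.0 kW

Extent of reaction ξ = 0.610 × 639 = 389.79 mol/h
Reaction term: ξ·ΔH°_rxn = 389.79 × 97.9 = 38160 kJ/h
Sensible, feed 82.3→25 °C: -7579.2 kJ/h
Outlet flows (mol/h): A 249.21, B 389.79, C 389.79
Sensible, products 25→234 °C: 30496 kJ/h
Q = ΔH = 61078 kJ/h = 16.966 kW
Heat supplied = 16.966 kW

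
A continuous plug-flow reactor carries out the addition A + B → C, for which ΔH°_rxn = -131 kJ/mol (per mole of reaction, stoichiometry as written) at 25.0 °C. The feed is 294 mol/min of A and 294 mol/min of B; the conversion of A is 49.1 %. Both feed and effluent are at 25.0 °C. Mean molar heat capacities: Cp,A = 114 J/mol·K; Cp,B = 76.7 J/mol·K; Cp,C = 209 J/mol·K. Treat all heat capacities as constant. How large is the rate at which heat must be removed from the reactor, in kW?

Extent of reaction ξ = 0.491 × 294 = 144.35 mol/min
Reaction term: ξ·ΔH°_rxn = 144.35 × -131 = -18910 kJ/min
Q = ΔH = -18910 kJ/min = -315.17 kW
Heat removed = 315.17 kW

Q_out = 315 kW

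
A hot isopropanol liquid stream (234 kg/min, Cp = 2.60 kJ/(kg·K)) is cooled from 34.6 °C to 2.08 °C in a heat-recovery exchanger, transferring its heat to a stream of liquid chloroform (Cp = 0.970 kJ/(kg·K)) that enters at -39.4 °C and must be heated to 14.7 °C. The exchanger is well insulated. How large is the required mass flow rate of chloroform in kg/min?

ṁ_c = 377 kg/min

Heat released by hot stream: Q = 234 × 2.60 × (34.6 − 2.08) = 19785 kJ/min
Energy balance on cold side (adiabatic exchanger): Q = ṁ_c·Cp_c·(T_c,out − T_c,in)
ṁ_c = 19785 / [0.970 × (14.7 − -39.4)] = 377.03 kg/min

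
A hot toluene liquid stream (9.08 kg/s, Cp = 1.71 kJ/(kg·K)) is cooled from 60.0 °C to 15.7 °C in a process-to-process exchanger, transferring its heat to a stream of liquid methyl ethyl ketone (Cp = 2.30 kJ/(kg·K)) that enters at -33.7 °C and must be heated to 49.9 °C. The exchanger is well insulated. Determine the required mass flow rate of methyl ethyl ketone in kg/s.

ṁ_c = 3.58 kg/s

Heat released by hot stream: Q = 9.08 × 1.71 × (60.0 − 15.7) = 687.84 kJ/s
Energy balance on cold side (adiabatic exchanger): Q = ṁ_c·Cp_c·(T_c,out − T_c,in)
ṁ_c = 687.84 / [2.30 × (49.9 − -33.7)] = 3.5773 kg/s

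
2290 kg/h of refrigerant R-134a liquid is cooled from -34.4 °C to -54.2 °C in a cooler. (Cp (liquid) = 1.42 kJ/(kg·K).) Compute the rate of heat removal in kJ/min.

Q_c = 1070 kJ/min

Q = ṁ·Cp·ΔT = 2290 × 1.42 × (-54.2 − -34.4) = -64386 kJ/h
Converting: 64386 / 3600 s = 17.885 kW
Cooling duty = 1073.1 kJ/min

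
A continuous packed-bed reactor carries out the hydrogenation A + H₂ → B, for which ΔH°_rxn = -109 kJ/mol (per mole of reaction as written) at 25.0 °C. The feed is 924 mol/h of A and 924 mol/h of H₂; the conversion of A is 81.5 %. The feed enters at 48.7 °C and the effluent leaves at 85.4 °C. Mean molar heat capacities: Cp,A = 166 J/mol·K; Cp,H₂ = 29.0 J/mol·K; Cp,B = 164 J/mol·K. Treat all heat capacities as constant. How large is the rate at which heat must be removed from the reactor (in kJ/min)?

Q_out = 1280 kJ/min

Extent of reaction ξ = 0.815 × 924 = 753.06 mol/h
Reaction term: ξ·ΔH°_rxn = 753.06 × -109 = -82084 kJ/h
Sensible, feed 48.7→25 °C: -4270.3 kJ/h
Outlet flows (mol/h): A 170.94, H₂ 170.94, B 753.06
Sensible, products 25→85.4 °C: 9472.8 kJ/h
Q = ΔH = -76881 kJ/h = -21.356 kW
Heat removed = 1281.3 kJ/min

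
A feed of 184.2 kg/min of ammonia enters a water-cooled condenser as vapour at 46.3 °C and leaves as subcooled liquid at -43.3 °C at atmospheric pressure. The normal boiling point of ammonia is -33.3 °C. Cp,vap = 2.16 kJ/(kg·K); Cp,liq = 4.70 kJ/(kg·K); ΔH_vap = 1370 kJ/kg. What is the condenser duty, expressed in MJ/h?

Q_c = 17600 MJ/h

vapour 46.3→-33.3 °C: -171.94 kJ/kg
condensation at -33.3 °C: -1370 kJ/kg
liquid -33.3→-43.3 °C: -47 kJ/kg
Δh = -171.94 + -1370 + -47 = -1588.9 kJ/kg
Q = ṁ·Δh = 184.2 kg/min × -1588.9 kJ/kg = -292680 kJ/min
|Q| = 4878 kW = 17561 MJ/h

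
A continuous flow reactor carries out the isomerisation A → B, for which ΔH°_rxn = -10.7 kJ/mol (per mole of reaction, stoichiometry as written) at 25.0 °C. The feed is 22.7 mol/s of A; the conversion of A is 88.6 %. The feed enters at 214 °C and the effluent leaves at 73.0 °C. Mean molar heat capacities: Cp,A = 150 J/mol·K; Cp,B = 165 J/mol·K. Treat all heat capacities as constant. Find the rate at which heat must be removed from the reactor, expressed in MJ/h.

Extent of reaction ξ = 0.886 × 22.7 = 20.112 mol/s
Reaction term: ξ·ΔH°_rxn = 20.112 × -10.7 = -215.2 kJ/s
Sensible, feed 214→25 °C: -643.54 kJ/s
Outlet flows (mol/s): A 2.5878, B 20.112
Sensible, products 25→73.0 °C: 177.92 kJ/s
Q = ΔH = -680.82 kJ/s = -680.82 kW
Heat removed = 2451 MJ/h

Q_out = 2450 MJ/h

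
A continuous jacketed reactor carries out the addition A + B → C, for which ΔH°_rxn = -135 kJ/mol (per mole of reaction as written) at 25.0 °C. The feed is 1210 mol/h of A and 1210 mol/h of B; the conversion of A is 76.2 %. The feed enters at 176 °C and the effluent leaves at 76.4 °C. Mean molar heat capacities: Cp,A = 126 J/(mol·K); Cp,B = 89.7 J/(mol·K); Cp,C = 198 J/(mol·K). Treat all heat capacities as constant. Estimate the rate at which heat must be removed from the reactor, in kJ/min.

Extent of reaction ξ = 0.762 × 1210 = 922.02 mol/h
Reaction term: ξ·ΔH°_rxn = 922.02 × -135 = -124470 kJ/h
Sensible, feed 176→25 °C: -39411 kJ/h
Outlet flows (mol/h): A 287.98, B 287.98, C 922.02
Sensible, products 25→76.4 °C: 12576 kJ/h
Q = ΔH = -151310 kJ/h = -42.03 kW
Heat removed = 2521.8 kJ/min

Q_out = 2520 kJ/min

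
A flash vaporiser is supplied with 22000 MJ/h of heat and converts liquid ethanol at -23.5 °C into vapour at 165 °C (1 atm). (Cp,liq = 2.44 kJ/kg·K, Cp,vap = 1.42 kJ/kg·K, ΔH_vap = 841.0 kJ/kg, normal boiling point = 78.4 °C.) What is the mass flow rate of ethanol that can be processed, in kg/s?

ṁ = 5.04 kg/s

Δh = 2.44×(78.4−-23.5) + 841.0 + 1.42×(165−78.4) = 1212.6 kJ/kg
Q = 22000 MJ/h = 6111.1 kJ/s = 6111.1 kJ/s
ṁ = Q/Δh = 6111.1 / 1212.6 = 5.0396 kg/s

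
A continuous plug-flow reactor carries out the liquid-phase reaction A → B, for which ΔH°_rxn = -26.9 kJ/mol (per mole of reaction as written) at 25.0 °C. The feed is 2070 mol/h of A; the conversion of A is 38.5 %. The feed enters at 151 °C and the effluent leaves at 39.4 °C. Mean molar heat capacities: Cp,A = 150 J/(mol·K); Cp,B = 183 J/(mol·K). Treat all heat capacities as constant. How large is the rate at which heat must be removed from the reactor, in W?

Extent of reaction ξ = 0.385 × 2070 = 796.95 mol/h
Reaction term: ξ·ΔH°_rxn = 796.95 × -26.9 = -21438 kJ/h
Sensible, feed 151→25 °C: -39123 kJ/h
Outlet flows (mol/h): A 1273, B 796.95
Sensible, products 25→39.4 °C: 4849.9 kJ/h
Q = ΔH = -55711 kJ/h = -15.475 kW
Heat removed = 15475 W

Q_out = 15500 W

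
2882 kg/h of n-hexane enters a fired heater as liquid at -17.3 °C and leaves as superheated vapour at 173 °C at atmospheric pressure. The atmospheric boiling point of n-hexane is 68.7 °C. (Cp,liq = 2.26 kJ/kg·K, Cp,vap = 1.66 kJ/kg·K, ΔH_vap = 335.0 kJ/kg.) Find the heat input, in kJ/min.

Q = 33700 kJ/min

liquid -17.3→68.7 °C: 194.36 kJ/kg
vaporisation at 68.7 °C: 335 kJ/kg
vapour 68.7→173 °C: 173.14 kJ/kg
Δh = 194.36 + 335 + 173.14 = 702.5 kJ/kg
Q = ṁ·Δh = 2882 kg/h × 702.5 kJ/kg = 2.0246e+06 kJ/h
|Q| = 562.39 kW = 33743 kJ/min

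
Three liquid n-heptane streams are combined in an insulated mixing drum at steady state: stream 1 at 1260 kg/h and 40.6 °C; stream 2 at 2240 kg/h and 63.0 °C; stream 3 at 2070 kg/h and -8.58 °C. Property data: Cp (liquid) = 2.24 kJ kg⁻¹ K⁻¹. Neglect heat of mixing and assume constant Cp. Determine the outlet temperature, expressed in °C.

T_out = 31.3 °C

No heat crosses the boundary, so H_out = H_in.
Σ ṁᵢCp,ᵢTᵢ = 1260×2.24×40.6 + 2240×2.24×63.0 + 2070×2.24×-8.58 = 390910
Σ ṁᵢCp,ᵢ = 1260×2.24 + 2240×2.24 + 2070×2.24 = 12477
T_out = 390910 / 12477 = 31.331 °C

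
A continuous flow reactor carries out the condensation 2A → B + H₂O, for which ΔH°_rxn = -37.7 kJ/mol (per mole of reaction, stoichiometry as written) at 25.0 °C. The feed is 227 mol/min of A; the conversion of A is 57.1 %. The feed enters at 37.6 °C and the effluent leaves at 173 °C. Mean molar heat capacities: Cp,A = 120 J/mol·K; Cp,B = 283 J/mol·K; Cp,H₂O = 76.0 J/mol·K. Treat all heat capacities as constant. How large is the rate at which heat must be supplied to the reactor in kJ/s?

Extent of reaction ξ = 0.571 × 227 / 2 = 64.808 mol/min
Reaction term: ξ·ΔH°_rxn = 64.808 × -37.7 = -2443.3 kJ/min
Sensible, feed 37.6→25 °C: -343.22 kJ/min
Outlet flows (mol/min): A 97.383, B 64.808, H₂O 64.808
Sensible, products 25→173 °C: 5172.9 kJ/min
Q = ΔH = 2386.4 kJ/min = 39.774 kW
Heat supplied = 39.774 kJ/s

Q_in = 39.8 kJ/s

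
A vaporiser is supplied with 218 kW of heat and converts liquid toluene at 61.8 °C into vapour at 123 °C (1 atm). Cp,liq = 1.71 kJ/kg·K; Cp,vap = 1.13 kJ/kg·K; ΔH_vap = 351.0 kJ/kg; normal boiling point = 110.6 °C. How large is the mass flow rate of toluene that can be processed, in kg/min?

Δh = 1.71×(110.6−61.8) + 351.0 + 1.13×(123−110.6) = 448.46 kJ/kg
Q = 218 kW = 218 kJ/s = 13080 kJ/min
ṁ = Q/Δh = 13080 / 448.46 = 29.166 kg/min

ṁ = 29.2 kg/min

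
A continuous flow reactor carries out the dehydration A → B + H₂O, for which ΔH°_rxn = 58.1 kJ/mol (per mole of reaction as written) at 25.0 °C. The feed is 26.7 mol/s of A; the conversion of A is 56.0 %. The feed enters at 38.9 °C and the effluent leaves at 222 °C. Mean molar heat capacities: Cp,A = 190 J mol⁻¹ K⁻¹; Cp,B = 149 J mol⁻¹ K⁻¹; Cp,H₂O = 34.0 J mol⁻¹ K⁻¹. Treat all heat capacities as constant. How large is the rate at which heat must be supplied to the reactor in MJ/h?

Q_in = 6400 MJ/h

Extent of reaction ξ = 0.560 × 26.7 = 14.952 mol/s
Reaction term: ξ·ΔH°_rxn = 14.952 × 58.1 = 868.71 kJ/s
Sensible, feed 38.9→25 °C: -70.515 kJ/s
Outlet flows (mol/s): A 11.748, B 14.952, H₂O 14.952
Sensible, products 25→222 °C: 978.76 kJ/s
Q = ΔH = 1777 kJ/s = 1777 kW
Heat supplied = 6397.1 MJ/h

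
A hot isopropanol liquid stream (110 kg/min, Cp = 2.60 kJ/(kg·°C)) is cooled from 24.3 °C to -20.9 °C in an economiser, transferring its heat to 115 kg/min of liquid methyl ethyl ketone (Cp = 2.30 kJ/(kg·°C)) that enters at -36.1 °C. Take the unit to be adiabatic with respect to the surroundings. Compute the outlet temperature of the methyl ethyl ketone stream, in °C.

T_c,out = 12.8 °C

Heat released by hot stream: Q = 110 × 2.60 × (24.3 − -20.9) = 12927 kJ/min
Energy balance on cold side (adiabatic exchanger): Q = ṁ_c·Cp_c·(T_c,out − T_c,in)
T_c,out = -36.1 + 12927/(115 × 2.30) = 12.774 °C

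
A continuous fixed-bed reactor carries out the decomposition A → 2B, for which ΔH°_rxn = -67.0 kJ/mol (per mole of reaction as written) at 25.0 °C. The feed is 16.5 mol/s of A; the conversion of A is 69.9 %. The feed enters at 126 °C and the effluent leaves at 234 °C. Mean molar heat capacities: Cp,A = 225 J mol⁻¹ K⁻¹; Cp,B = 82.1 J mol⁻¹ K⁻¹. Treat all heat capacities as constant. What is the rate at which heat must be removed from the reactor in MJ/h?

Q_out = 1870 MJ/h

Extent of reaction ξ = 0.699 × 16.5 = 11.534 mol/s
Reaction term: ξ·ΔH°_rxn = 11.534 × -67.0 = -772.74 kJ/s
Sensible, feed 126→25 °C: -374.96 kJ/s
Outlet flows (mol/s): A 4.9665, B 23.067
Sensible, products 25→234 °C: 629.35 kJ/s
Q = ΔH = -518.35 kJ/s = -518.35 kW
Heat removed = 1866.1 MJ/h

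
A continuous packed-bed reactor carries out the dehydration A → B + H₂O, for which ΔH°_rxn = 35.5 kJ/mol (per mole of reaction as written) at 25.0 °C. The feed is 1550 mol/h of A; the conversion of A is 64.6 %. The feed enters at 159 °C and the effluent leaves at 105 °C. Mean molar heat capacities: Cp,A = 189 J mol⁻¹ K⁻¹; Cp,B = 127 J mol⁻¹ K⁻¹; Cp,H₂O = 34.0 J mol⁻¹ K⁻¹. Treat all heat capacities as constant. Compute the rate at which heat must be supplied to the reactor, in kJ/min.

Q_in = 291 kJ/min

Extent of reaction ξ = 0.646 × 1550 = 1001.3 mol/h
Reaction term: ξ·ΔH°_rxn = 1001.3 × 35.5 = 35546 kJ/h
Sensible, feed 159→25 °C: -39255 kJ/h
Outlet flows (mol/h): A 548.7, B 1001.3, H₂O 1001.3
Sensible, products 25→105 °C: 21193 kJ/h
Q = ΔH = 17484 kJ/h = 4.8566 kW
Heat supplied = 291.4 kJ/min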